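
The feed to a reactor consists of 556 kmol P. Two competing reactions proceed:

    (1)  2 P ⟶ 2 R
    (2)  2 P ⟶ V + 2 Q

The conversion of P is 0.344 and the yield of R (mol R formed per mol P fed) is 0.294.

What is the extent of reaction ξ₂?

Yield of R: 2ξ₁ / 556 = 0.294 → ξ₁ = 81.73 kmol.
Conversion of P: 2ξ₁ + 2ξ₂ = 0.344 × 556 = 191.3 → ξ₂ = 13.9 kmol.
Outlet amounts (n = n₀ + Σ ν·ξ):
  P: 556 − 2(81.73) − 2(13.9) = 364.7
  R: 0 + 2(81.73) = 163.5
  V: 0 + 1(13.9) = 13.9
  Q: 0 + 2(13.9) = 27.8

ξ₂ = 13.9 kmol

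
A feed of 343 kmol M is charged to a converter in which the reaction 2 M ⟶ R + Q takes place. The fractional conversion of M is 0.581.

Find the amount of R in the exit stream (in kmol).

99.6 kmol

M reacted = 0.581 × 343 = 199.3 kmol; ν_M = −2, so ξ = 199.3/2 = 99.64 kmol.
Outlet amounts (n = n₀ + ν ξ):
  M: 343 − 2(99.64) = 143.7
  R: 0 + 1(99.64) = 99.64
  Q: 0 + 1(99.64) = 99.64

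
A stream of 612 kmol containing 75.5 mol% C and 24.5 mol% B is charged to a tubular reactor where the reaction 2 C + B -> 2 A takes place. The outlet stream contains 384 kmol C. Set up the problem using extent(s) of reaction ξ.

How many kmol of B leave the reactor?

For C: n = n₀ − 2ξ → 384 = 462.1 − 2ξ, giving ξ = 39.03 kmol.
Outlet amounts (n = n₀ + ν ξ):
  C: 462.1 − 2(39.03) = 384
  B: 149.9 − 1(39.03) = 110.9
  A: 0 + 2(39.03) = 78.06

111 kmol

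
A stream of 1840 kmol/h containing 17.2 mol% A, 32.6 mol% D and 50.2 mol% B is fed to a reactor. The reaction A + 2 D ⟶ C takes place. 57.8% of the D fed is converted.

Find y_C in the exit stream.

0.116

D reacted = 0.578 × 599.8 = 346.7 kmol/h; ν_D = −2, so ξ = 346.7/2 = 173.4 kmol/h.
Outlet amounts (n = n₀ + ν ξ):
  A: 316.5 − 1(173.4) = 143.1
  D: 599.8 − 2(173.4) = 253.1
  C: 0 + 1(173.4) = 173.4
  B: 923.7 (inert)
Total out = 1493 kmol/h; y_C = 173.4 / 1493 = 0.1161.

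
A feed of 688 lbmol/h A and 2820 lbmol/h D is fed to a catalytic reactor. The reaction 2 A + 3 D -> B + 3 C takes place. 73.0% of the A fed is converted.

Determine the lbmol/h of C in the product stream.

A reacted = 0.73 × 688 = 502.2 lbmol/h; ν_A = −2, so ξ = 502.2/2 = 251.1 lbmol/h.
Outlet amounts (n = n₀ + ν ξ):
  A: 688 − 2(251.1) = 185.8
  D: 2820 − 3(251.1) = 2067
  B: 0 + 1(251.1) = 251.1
  C: 0 + 3(251.1) = 753.4

753 lbmol/h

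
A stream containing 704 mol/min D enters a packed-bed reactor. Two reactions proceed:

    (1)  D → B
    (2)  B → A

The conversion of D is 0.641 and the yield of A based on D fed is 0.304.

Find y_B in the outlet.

Conversion of D: D consumed = 1ξ₁ = 0.641 × 704 → ξ₁ = 451.3 mol/min.
Yield of A: 1ξ₂ / 704 = 0.304 → ξ₂ = 214 mol/min.
Outlet amounts (n = n₀ + Σ ν·ξ):
  D: 704 − 1(451.3) = 252.7
  B: 0 + 1(451.3) − 1(214) = 237.2
  A: 0 + 1(214) = 214
Total out = 704 mol/min; y_B = 237.2 / 704 = 0.337.

0.337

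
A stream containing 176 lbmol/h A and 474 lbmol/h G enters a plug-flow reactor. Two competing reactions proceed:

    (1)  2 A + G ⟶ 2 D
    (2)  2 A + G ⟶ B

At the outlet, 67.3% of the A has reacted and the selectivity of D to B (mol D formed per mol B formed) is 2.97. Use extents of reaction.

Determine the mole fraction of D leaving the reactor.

Conversion of A: A consumed = 0.673 × 176 = 118.4 lbmol/h = 2ξ₁ + 2ξ₂.
Selectivity: 2ξ₁ / (1ξ₂) = 2.97 → ξ₁ = 1.485 ξ₂.
Substitute: (2·1.485 + 2) ξ₂ = 118.4 → ξ₂ = 23.83 lbmol/h, ξ₁ = 35.39 lbmol/h.
Outlet amounts (n = n₀ + Σ ν·ξ):
  A: 176 − 2(35.39) − 2(23.83) = 57.55
  G: 474 − 1(35.39) − 1(23.83) = 414.8
  D: 0 + 2(35.39) = 70.78
  B: 0 + 1(23.83) = 23.83
Total out = 566.9 lbmol/h; y_D = 70.78 / 566.9 = 0.1248.

0.125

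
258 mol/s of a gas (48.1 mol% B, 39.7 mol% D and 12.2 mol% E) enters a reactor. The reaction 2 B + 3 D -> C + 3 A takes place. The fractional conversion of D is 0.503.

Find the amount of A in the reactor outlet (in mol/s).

51.5 mol/s

D reacted = 0.503 × 102.4 = 51.52 mol/s; ν_D = −3, so ξ = 51.52/3 = 17.17 mol/s.
Outlet amounts (n = n₀ + ν ξ):
  B: 124.1 − 2(17.17) = 89.75
  D: 102.4 − 3(17.17) = 50.91
  C: 0 + 1(17.17) = 17.17
  A: 0 + 3(17.17) = 51.52
  E: 31.48 (inert)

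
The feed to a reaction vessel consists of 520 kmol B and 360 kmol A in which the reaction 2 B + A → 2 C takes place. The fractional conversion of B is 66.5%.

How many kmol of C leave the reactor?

346 kmol

B reacted = 0.665 × 520 = 345.8 kmol; ν_B = −2, so ξ = 345.8/2 = 172.9 kmol.
Outlet amounts (n = n₀ + ν ξ):
  B: 520 − 2(172.9) = 174.2
  A: 360 − 1(172.9) = 187.1
  C: 0 + 2(172.9) = 345.8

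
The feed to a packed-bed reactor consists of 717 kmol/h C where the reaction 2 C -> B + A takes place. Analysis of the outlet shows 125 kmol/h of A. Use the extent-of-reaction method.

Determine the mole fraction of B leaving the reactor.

For A: n = n₀ + 1ξ → 125 = 0 + 1ξ, giving ξ = 125 kmol/h.
Outlet amounts (n = n₀ + ν ξ):
  C: 717 − 2(125) = 467
  B: 0 + 1(125) = 125
  A: 0 + 1(125) = 125
Total out = 717 kmol/h; y_B = 125 / 717 = 0.1743.

0.174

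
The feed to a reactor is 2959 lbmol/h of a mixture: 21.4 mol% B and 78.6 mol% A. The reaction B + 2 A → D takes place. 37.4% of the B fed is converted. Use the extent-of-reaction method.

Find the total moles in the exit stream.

2490 lbmol/h

B reacted = 0.374 × 633.2 = 236.8 lbmol/h; ν_B = −1, so ξ = 236.8/1 = 236.8 lbmol/h.
Outlet amounts (n = n₀ + ν ξ):
  B: 633.2 − 1(236.8) = 396.4
  A: 2326 − 2(236.8) = 1852
  D: 0 + 1(236.8) = 236.8
Total out = 396.4 + 1852 + 236.8 = 2485 lbmol/h.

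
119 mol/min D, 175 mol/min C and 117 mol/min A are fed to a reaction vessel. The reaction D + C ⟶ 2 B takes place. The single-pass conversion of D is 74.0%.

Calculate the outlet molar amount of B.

176 mol/min

D reacted = 0.74 × 119 = 88.06 mol/min; ν_D = −1, so ξ = 88.06/1 = 88.06 mol/min.
Outlet amounts (n = n₀ + ν ξ):
  D: 119 − 1(88.06) = 30.94
  C: 175 − 1(88.06) = 86.94
  B: 0 + 2(88.06) = 176.1
  A: 117 (inert)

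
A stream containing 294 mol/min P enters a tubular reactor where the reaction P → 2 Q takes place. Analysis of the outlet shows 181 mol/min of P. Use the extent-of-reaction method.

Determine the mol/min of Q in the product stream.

226 mol/min

For P: n = n₀ − 1ξ → 181 = 294 − 1ξ, giving ξ = 113 mol/min.
Outlet amounts (n = n₀ + ν ξ):
  P: 294 − 1(113) = 181
  Q: 0 + 2(113) = 226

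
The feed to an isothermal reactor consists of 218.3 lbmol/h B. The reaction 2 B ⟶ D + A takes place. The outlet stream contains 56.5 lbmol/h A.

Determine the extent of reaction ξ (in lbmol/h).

ξ = 56.5 lbmol/h

For A: n = n₀ + 1ξ → 56.5 = 0 + 1ξ, giving ξ = 56.5 lbmol/h.
Outlet amounts (n = n₀ + ν ξ):
  B: 218.3 − 2(56.5) = 105.3
  D: 0 + 1(56.5) = 56.5
  A: 0 + 1(56.5) = 56.5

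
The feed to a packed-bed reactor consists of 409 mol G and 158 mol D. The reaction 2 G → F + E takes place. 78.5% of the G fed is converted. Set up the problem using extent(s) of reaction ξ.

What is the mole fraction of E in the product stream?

G reacted = 0.785 × 409 = 321.1 mol; ν_G = −2, so ξ = 321.1/2 = 160.5 mol.
Outlet amounts (n = n₀ + ν ξ):
  G: 409 − 2(160.5) = 87.94
  F: 0 + 1(160.5) = 160.5
  E: 0 + 1(160.5) = 160.5
  D: 158 (inert)
Total out = 567 mol; y_E = 160.5 / 567 = 0.2831.

0.283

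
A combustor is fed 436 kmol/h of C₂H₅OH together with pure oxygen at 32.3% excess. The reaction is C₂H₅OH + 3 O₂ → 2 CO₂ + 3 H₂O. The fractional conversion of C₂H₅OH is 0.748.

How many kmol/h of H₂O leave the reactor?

Stoichiometric O₂ = 3 × 436 = 1308 kmol/h; O₂ fed = 1308 × 1.323 = 1730 kmol/h.
Fuel reacted = 0.748 × 436 → ξ = 326.1 kmol/h.
Outlet (n = n₀ + ν ξ):
  C₂H₅OH: 436 − 1(326.1) = 109.9
  O₂: 1730 − 3(326.1) = 752.1
  CO₂: 0 + 2(326.1) = 652.3
  H₂O: 0 + 3(326.1) = 978.4

978 kmol/h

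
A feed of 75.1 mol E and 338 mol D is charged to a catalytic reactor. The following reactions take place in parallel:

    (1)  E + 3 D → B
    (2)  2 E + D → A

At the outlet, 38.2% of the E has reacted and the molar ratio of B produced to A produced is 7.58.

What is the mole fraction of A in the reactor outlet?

0.00883

Conversion of E: E consumed = 0.382 × 75.1 = 28.69 mol = 1ξ₁ + 2ξ₂.
Selectivity: 1ξ₁ / (1ξ₂) = 7.58 → ξ₁ = 7.58 ξ₂.
Substitute: (1·7.58 + 2) ξ₂ = 28.69 → ξ₂ = 2.995 mol, ξ₁ = 22.7 mol.
Outlet amounts (n = n₀ + Σ ν·ξ):
  E: 75.1 − 1(22.7) − 2(2.995) = 46.41
  D: 338 − 3(22.7) − 1(2.995) = 266.9
  B: 0 + 1(22.7) = 22.7
  A: 0 + 1(2.995) = 2.995
Total out = 339 mol; y_A = 2.995 / 339 = 0.008833.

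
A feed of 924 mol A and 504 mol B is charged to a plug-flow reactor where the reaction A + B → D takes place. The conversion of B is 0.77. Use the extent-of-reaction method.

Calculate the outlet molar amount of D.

388 mol

B reacted = 0.77 × 504 = 388.1 mol; ν_B = −1, so ξ = 388.1/1 = 388.1 mol.
Outlet amounts (n = n₀ + ν ξ):
  A: 924 − 1(388.1) = 535.9
  B: 504 − 1(388.1) = 115.9
  D: 0 + 1(388.1) = 388.1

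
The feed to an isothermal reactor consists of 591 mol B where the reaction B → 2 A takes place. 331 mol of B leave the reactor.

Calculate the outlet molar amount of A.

520 mol

For B: n = n₀ − 1ξ → 331 = 591 − 1ξ, giving ξ = 260 mol.
Outlet amounts (n = n₀ + ν ξ):
  B: 591 − 1(260) = 331
  A: 0 + 2(260) = 520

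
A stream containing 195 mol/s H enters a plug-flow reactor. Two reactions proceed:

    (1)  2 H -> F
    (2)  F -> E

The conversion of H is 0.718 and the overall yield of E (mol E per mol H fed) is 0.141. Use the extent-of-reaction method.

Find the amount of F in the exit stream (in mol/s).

42.5 mol/s

Conversion of H: H consumed = 2ξ₁ = 0.718 × 195 → ξ₁ = 70 mol/s.
Yield of E: 1ξ₂ / 195 = 0.141 → ξ₂ = 27.49 mol/s.
Outlet amounts (n = n₀ + Σ ν·ξ):
  H: 195 − 2(70) = 54.99
  F: 0 + 1(70) − 1(27.49) = 42.51
  E: 0 + 1(27.49) = 27.49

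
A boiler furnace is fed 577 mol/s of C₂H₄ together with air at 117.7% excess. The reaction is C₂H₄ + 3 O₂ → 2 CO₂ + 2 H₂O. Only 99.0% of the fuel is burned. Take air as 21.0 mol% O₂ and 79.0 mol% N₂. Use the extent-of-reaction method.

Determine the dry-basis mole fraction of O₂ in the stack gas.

Stoichiometric O₂ = 3 × 577 = 1731 mol/s; O₂ fed = 1731 × 2.177 = 3768 mol/s.
N₂ fed = 3768 × 79/21 = 14180 mol/s.
Fuel reacted = 0.99 × 577 → ξ = 571.2 mol/s.
Outlet (n = n₀ + ν ξ):
  C₂H₄: 577 − 1(571.2) = 5.77
  O₂: 3768 − 3(571.2) = 2055
  N₂: 14180 (inert)
  CO₂: 0 + 2(571.2) = 1142
  H₂O: 0 + 2(571.2) = 1142
Dry total = 17380 mol/s; y_O₂ (dry) = 2055 / 17380 = 0.1182.

0.118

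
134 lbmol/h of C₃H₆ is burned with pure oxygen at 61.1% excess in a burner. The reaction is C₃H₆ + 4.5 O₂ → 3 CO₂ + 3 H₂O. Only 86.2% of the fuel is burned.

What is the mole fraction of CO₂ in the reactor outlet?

0.298

Stoichiometric O₂ = 4.5 × 134 = 603 lbmol/h; O₂ fed = 603 × 1.611 = 971.4 lbmol/h.
Fuel reacted = 0.862 × 134 → ξ = 115.5 lbmol/h.
Outlet (n = n₀ + ν ξ):
  C₃H₆: 134 − 1(115.5) = 18.49
  O₂: 971.4 − 4.5(115.5) = 451.6
  CO₂: 0 + 3(115.5) = 346.5
  H₂O: 0 + 3(115.5) = 346.5
Total out = 1163 lbmol/h; y_CO₂ = 346.5 / 1163 = 0.2979.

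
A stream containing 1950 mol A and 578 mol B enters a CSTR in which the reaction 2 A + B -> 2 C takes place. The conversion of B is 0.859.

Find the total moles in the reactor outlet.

2030 mol

B reacted = 0.859 × 578 = 496.5 mol; ν_B = −1, so ξ = 496.5/1 = 496.5 mol.
Outlet amounts (n = n₀ + ν ξ):
  A: 1950 − 2(496.5) = 957
  B: 578 − 1(496.5) = 81.5
  C: 0 + 2(496.5) = 993
Total out = 957 + 81.5 + 993 = 2031 mol.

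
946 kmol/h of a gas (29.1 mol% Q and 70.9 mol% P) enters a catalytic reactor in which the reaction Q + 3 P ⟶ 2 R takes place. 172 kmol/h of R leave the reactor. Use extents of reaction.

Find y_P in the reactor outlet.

0.533

For R: n = n₀ + 2ξ → 172 = 0 + 2ξ, giving ξ = 86 kmol/h.
Outlet amounts (n = n₀ + ν ξ):
  Q: 275.3 − 1(86) = 189.3
  P: 670.7 − 3(86) = 412.7
  R: 0 + 2(86) = 172
Total out = 774 kmol/h; y_P = 412.7 / 774 = 0.5332.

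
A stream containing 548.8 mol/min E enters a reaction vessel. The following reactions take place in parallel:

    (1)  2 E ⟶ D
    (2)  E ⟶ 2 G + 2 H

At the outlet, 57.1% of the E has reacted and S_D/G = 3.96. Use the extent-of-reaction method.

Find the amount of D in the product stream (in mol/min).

147 mol/min

Conversion of E: E consumed = 0.571 × 548.8 = 313.4 mol/min = 2ξ₁ + 1ξ₂.
Selectivity: 1ξ₁ / (2ξ₂) = 3.96 → ξ₁ = 7.92 ξ₂.
Substitute: (2·7.92 + 1) ξ₂ = 313.4 → ξ₂ = 18.61 mol/min, ξ₁ = 147.4 mol/min.
Outlet amounts (n = n₀ + Σ ν·ξ):
  E: 548.8 − 2(147.4) − 1(18.61) = 235.4
  D: 0 + 1(147.4) = 147.4
  G: 0 + 2(18.61) = 37.22
  H: 0 + 2(18.61) = 37.22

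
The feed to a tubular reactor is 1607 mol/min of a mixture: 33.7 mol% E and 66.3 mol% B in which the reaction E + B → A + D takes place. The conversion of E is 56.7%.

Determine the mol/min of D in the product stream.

E reacted = 0.567 × 541.6 = 307.1 mol/min; ν_E = −1, so ξ = 307.1/1 = 307.1 mol/min.
Outlet amounts (n = n₀ + ν ξ):
  E: 541.6 − 1(307.1) = 234.5
  B: 1065 − 1(307.1) = 758.4
  A: 0 + 1(307.1) = 307.1
  D: 0 + 1(307.1) = 307.1

307 mol/min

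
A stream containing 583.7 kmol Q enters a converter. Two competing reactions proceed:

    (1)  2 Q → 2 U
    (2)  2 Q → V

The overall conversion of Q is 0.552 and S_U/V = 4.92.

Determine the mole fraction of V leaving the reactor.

0.0867

Conversion of Q: Q consumed = 0.552 × 583.7 = 322.2 kmol = 2ξ₁ + 2ξ₂.
Selectivity: 2ξ₁ / (1ξ₂) = 4.92 → ξ₁ = 2.46 ξ₂.
Substitute: (2·2.46 + 2) ξ₂ = 322.2 → ξ₂ = 46.56 kmol, ξ₁ = 114.5 kmol.
Outlet amounts (n = n₀ + Σ ν·ξ):
  Q: 583.7 − 2(114.5) − 2(46.56) = 261.5
  U: 0 + 2(114.5) = 229.1
  V: 0 + 1(46.56) = 46.56
Total out = 537.1 kmol; y_V = 46.56 / 537.1 = 0.08668.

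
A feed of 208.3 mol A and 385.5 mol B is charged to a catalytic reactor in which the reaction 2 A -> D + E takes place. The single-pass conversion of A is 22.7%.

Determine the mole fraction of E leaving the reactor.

A reacted = 0.227 × 208.3 = 47.28 mol; ν_A = −2, so ξ = 47.28/2 = 23.64 mol.
Outlet amounts (n = n₀ + ν ξ):
  A: 208.3 − 2(23.64) = 161
  D: 0 + 1(23.64) = 23.64
  E: 0 + 1(23.64) = 23.64
  B: 385.5 (inert)
Total out = 593.8 mol; y_E = 23.64 / 593.8 = 0.03981.

0.0398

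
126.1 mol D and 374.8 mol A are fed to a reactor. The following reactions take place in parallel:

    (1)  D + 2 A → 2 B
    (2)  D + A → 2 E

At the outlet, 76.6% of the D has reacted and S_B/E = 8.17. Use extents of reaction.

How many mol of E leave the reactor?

Conversion of D: D consumed = 0.766 × 126.1 = 96.59 mol = 1ξ₁ + 1ξ₂.
Selectivity: 2ξ₁ / (2ξ₂) = 8.17 → ξ₁ = 8.17 ξ₂.
Substitute: (1·8.17 + 1) ξ₂ = 96.59 → ξ₂ = 10.53 mol, ξ₁ = 86.06 mol.
Outlet amounts (n = n₀ + Σ ν·ξ):
  D: 126.1 − 1(86.06) − 1(10.53) = 29.51
  A: 374.8 − 2(86.06) − 1(10.53) = 192.1
  B: 0 + 2(86.06) = 172.1
  E: 0 + 2(10.53) = 21.07

21.1 mol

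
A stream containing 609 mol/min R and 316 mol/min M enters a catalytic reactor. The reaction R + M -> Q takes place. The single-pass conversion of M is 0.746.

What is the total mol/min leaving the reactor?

689 mol/min

M reacted = 0.746 × 316 = 235.7 mol/min; ν_M = −1, so ξ = 235.7/1 = 235.7 mol/min.
Outlet amounts (n = n₀ + ν ξ):
  R: 609 − 1(235.7) = 373.3
  M: 316 − 1(235.7) = 80.26
  Q: 0 + 1(235.7) = 235.7
Total out = 373.3 + 80.26 + 235.7 = 689.3 mol/min.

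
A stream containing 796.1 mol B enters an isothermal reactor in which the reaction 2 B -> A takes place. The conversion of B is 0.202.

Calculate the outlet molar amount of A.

80.4 mol

B reacted = 0.202 × 796.1 = 160.8 mol; ν_B = −2, so ξ = 160.8/2 = 80.41 mol.
Outlet amounts (n = n₀ + ν ξ):
  B: 796.1 − 2(80.41) = 635.3
  A: 0 + 1(80.41) = 80.41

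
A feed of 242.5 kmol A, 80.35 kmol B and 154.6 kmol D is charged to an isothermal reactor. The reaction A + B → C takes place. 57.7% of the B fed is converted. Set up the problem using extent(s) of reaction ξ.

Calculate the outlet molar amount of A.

196 kmol

B reacted = 0.577 × 80.35 = 46.36 kmol; ν_B = −1, so ξ = 46.36/1 = 46.36 kmol.
Outlet amounts (n = n₀ + ν ξ):
  A: 242.5 − 1(46.36) = 196.1
  B: 80.35 − 1(46.36) = 33.99
  C: 0 + 1(46.36) = 46.36
  D: 154.6 (inert)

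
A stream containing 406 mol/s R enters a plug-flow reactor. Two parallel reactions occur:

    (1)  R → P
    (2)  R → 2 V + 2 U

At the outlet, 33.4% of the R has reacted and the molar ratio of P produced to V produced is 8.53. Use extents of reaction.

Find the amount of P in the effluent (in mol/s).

Conversion of R: R consumed = 0.334 × 406 = 135.6 mol/s = 1ξ₁ + 1ξ₂.
Selectivity: 1ξ₁ / (2ξ₂) = 8.53 → ξ₁ = 17.06 ξ₂.
Substitute: (1·17.06 + 1) ξ₂ = 135.6 → ξ₂ = 7.509 mol/s, ξ₁ = 128.1 mol/s.
Outlet amounts (n = n₀ + Σ ν·ξ):
  R: 406 − 1(128.1) − 1(7.509) = 270.4
  P: 0 + 1(128.1) = 128.1
  V: 0 + 2(7.509) = 15.02
  U: 0 + 2(7.509) = 15.02

128 mol/s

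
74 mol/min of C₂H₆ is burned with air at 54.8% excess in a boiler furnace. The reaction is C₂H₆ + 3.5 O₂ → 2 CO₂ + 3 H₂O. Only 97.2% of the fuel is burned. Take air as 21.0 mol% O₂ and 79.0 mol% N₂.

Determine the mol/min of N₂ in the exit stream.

Stoichiometric O₂ = 3.5 × 74 = 259 mol/min; O₂ fed = 259 × 1.548 = 400.9 mol/min.
N₂ fed = 400.9 × 79/21 = 1508 mol/min.
Fuel reacted = 0.972 × 74 → ξ = 71.93 mol/min.
Outlet (n = n₀ + ν ξ):
  C₂H₆: 74 − 1(71.93) = 2.072
  O₂: 400.9 − 3.5(71.93) = 149.2
  N₂: 1508 (inert)
  CO₂: 0 + 2(71.93) = 143.9
  H₂O: 0 + 3(71.93) = 215.8

1510 mol/min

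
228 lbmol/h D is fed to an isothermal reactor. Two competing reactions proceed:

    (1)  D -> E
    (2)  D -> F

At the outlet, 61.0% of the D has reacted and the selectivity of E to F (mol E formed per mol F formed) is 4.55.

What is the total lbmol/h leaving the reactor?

Conversion of D: D consumed = 0.61 × 228 = 139.1 lbmol/h = 1ξ₁ + 1ξ₂.
Selectivity: 1ξ₁ / (1ξ₂) = 4.55 → ξ₁ = 4.55 ξ₂.
Substitute: (1·4.55 + 1) ξ₂ = 139.1 → ξ₂ = 25.06 lbmol/h, ξ₁ = 114 lbmol/h.
Outlet amounts (n = n₀ + Σ ν·ξ):
  D: 228 − 1(114) − 1(25.06) = 88.92
  E: 0 + 1(114) = 114
  F: 0 + 1(25.06) = 25.06
Total out = 88.92 + 114 + 25.06 = 228 lbmol/h.

228 lbmol/h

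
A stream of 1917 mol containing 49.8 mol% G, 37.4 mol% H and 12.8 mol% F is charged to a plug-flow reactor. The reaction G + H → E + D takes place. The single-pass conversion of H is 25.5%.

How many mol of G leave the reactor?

772 mol

H reacted = 0.255 × 717 = 182.8 mol; ν_H = −1, so ξ = 182.8/1 = 182.8 mol.
Outlet amounts (n = n₀ + ν ξ):
  G: 954.7 − 1(182.8) = 771.8
  H: 717 − 1(182.8) = 534.1
  E: 0 + 1(182.8) = 182.8
  D: 0 + 1(182.8) = 182.8
  F: 245.4 (inert)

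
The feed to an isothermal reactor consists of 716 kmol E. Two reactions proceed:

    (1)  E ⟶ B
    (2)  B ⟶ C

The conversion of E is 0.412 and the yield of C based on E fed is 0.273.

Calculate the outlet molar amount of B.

Conversion of E: E consumed = 1ξ₁ = 0.412 × 716 → ξ₁ = 295 kmol.
Yield of C: 1ξ₂ / 716 = 0.273 → ξ₂ = 195.5 kmol.
Outlet amounts (n = n₀ + Σ ν·ξ):
  E: 716 − 1(295) = 421
  B: 0 + 1(295) − 1(195.5) = 99.52
  C: 0 + 1(195.5) = 195.5

99.5 kmol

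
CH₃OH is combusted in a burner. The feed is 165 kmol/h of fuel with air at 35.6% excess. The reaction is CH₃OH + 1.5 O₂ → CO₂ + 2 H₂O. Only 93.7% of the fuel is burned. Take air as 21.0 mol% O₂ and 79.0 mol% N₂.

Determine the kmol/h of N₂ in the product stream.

Stoichiometric O₂ = 1.5 × 165 = 247.5 kmol/h; O₂ fed = 247.5 × 1.356 = 335.6 kmol/h.
N₂ fed = 335.6 × 79/21 = 1263 kmol/h.
Fuel reacted = 0.937 × 165 → ξ = 154.6 kmol/h.
Outlet (n = n₀ + ν ξ):
  CH₃OH: 165 − 1(154.6) = 10.39
  O₂: 335.6 − 1.5(154.6) = 103.7
  N₂: 1263 (inert)
  CO₂: 0 + 1(154.6) = 154.6
  H₂O: 0 + 2(154.6) = 309.2

1260 kmol/h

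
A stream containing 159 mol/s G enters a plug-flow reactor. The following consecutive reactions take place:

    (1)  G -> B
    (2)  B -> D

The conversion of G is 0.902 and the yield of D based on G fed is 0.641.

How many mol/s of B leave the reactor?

Conversion of G: G consumed = 1ξ₁ = 0.902 × 159 → ξ₁ = 143.4 mol/s.
Yield of D: 1ξ₂ / 159 = 0.641 → ξ₂ = 101.9 mol/s.
Outlet amounts (n = n₀ + Σ ν·ξ):
  G: 159 − 1(143.4) = 15.58
  B: 0 + 1(143.4) − 1(101.9) = 41.5
  D: 0 + 1(101.9) = 101.9

41.5 mol/s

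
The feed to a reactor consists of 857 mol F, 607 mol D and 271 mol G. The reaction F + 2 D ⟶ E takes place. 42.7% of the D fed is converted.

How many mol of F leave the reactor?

727 mol

D reacted = 0.427 × 607 = 259.2 mol; ν_D = −2, so ξ = 259.2/2 = 129.6 mol.
Outlet amounts (n = n₀ + ν ξ):
  F: 857 − 1(129.6) = 727.4
  D: 607 − 2(129.6) = 347.8
  E: 0 + 1(129.6) = 129.6
  G: 271 (inert)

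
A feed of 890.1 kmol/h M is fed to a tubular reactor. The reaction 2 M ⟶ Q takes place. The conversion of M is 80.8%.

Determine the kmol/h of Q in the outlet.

360 kmol/h

M reacted = 0.808 × 890.1 = 719.2 kmol/h; ν_M = −2, so ξ = 719.2/2 = 359.6 kmol/h.
Outlet amounts (n = n₀ + ν ξ):
  M: 890.1 − 2(359.6) = 170.9
  Q: 0 + 1(359.6) = 359.6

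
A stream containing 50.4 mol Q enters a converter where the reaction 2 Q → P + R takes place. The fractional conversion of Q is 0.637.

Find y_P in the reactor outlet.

0.319

Q reacted = 0.637 × 50.4 = 32.1 mol; ν_Q = −2, so ξ = 32.1/2 = 16.05 mol.
Outlet amounts (n = n₀ + ν ξ):
  Q: 50.4 − 2(16.05) = 18.3
  P: 0 + 1(16.05) = 16.05
  R: 0 + 1(16.05) = 16.05
Total out = 50.4 mol; y_P = 16.05 / 50.4 = 0.3185.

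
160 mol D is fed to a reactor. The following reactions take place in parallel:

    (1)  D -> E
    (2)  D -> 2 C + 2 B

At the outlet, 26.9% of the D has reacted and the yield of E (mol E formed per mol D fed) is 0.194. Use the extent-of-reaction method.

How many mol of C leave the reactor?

Yield of E: 1ξ₁ / 160 = 0.194 → ξ₁ = 31.04 mol.
Conversion of D: 1ξ₁ + 1ξ₂ = 0.269 × 160 = 43.04 → ξ₂ = 12 mol.
Outlet amounts (n = n₀ + Σ ν·ξ):
  D: 160 − 1(31.04) − 1(12) = 117
  E: 0 + 1(31.04) = 31.04
  C: 0 + 2(12) = 24
  B: 0 + 2(12) = 24

24 mol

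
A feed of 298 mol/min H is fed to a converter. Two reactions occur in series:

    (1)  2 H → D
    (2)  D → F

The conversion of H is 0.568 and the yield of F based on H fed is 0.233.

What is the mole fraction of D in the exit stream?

0.0712

Conversion of H: H consumed = 2ξ₁ = 0.568 × 298 → ξ₁ = 84.63 mol/min.
Yield of F: 1ξ₂ / 298 = 0.233 → ξ₂ = 69.43 mol/min.
Outlet amounts (n = n₀ + Σ ν·ξ):
  H: 298 − 2(84.63) = 128.7
  D: 0 + 1(84.63) − 1(69.43) = 15.2
  F: 0 + 1(69.43) = 69.43
Total out = 213.4 mol/min; y_D = 15.2 / 213.4 = 0.07123.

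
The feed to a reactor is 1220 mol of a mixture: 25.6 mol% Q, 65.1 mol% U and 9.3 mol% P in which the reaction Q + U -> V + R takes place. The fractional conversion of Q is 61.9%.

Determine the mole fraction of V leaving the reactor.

0.158

Q reacted = 0.619 × 312.3 = 193.3 mol; ν_Q = −1, so ξ = 193.3/1 = 193.3 mol.
Outlet amounts (n = n₀ + ν ξ):
  Q: 312.3 − 1(193.3) = 119
  U: 794.2 − 1(193.3) = 600.9
  V: 0 + 1(193.3) = 193.3
  R: 0 + 1(193.3) = 193.3
  P: 113.5 (inert)
Total out = 1220 mol; y_V = 193.3 / 1220 = 0.1585.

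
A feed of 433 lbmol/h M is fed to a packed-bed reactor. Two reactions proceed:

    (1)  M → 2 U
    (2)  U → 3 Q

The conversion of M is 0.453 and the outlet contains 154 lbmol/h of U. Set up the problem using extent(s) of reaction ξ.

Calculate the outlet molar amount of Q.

Conversion of M: M consumed = 1ξ₁ = 0.453 × 433 → ξ₁ = 196.1 lbmol/h.
U balance: n_U = 0 + 2ξ₁ − 1ξ₂ = 154 → ξ₂ = (2·196.1 − 154)/1 = 238.3 lbmol/h.
Outlet amounts (n = n₀ + Σ ν·ξ):
  M: 433 − 1(196.1) = 236.9
  U: 0 + 2(196.1) − 1(238.3) = 154
  Q: 0 + 3(238.3) = 714.9

715 lbmol/h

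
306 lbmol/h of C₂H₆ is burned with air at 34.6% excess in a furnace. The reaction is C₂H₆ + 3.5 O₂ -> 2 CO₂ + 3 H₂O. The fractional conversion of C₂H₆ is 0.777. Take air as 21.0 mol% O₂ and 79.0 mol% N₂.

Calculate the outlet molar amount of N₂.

5420 lbmol/h

Stoichiometric O₂ = 3.5 × 306 = 1071 lbmol/h; O₂ fed = 1071 × 1.346 = 1442 lbmol/h.
N₂ fed = 1442 × 79/21 = 5423 lbmol/h.
Fuel reacted = 0.777 × 306 → ξ = 237.8 lbmol/h.
Outlet (n = n₀ + ν ξ):
  C₂H₆: 306 − 1(237.8) = 68.24
  O₂: 1442 − 3.5(237.8) = 609.4
  N₂: 5423 (inert)
  CO₂: 0 + 2(237.8) = 475.5
  H₂O: 0 + 3(237.8) = 713.3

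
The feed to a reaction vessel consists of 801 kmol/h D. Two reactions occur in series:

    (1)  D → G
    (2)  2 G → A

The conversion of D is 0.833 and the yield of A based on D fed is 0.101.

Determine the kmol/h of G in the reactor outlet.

Conversion of D: D consumed = 1ξ₁ = 0.833 × 801 → ξ₁ = 667.2 kmol/h.
Yield of A: 1ξ₂ / 801 = 0.101 → ξ₂ = 80.9 kmol/h.
Outlet amounts (n = n₀ + Σ ν·ξ):
  D: 801 − 1(667.2) = 133.8
  G: 0 + 1(667.2) − 2(80.9) = 505.4
  A: 0 + 1(80.9) = 80.9

505 kmol/h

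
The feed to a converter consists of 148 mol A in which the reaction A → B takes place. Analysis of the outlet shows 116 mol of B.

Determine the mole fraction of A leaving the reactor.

For B: n = n₀ + 1ξ → 116 = 0 + 1ξ, giving ξ = 116 mol.
Outlet amounts (n = n₀ + ν ξ):
  A: 148 − 1(116) = 32
  B: 0 + 1(116) = 116
Total out = 148 mol; y_A = 32 / 148 = 0.2162.

0.216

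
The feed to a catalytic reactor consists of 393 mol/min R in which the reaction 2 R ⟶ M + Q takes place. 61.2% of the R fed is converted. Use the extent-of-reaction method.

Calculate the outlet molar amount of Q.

120 mol/min

R reacted = 0.612 × 393 = 240.5 mol/min; ν_R = −2, so ξ = 240.5/2 = 120.3 mol/min.
Outlet amounts (n = n₀ + ν ξ):
  R: 393 − 2(120.3) = 152.5
  M: 0 + 1(120.3) = 120.3
  Q: 0 + 1(120.3) = 120.3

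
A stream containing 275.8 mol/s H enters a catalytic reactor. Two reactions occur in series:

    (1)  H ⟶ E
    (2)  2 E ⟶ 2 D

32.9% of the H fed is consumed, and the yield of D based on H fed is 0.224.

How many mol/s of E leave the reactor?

Conversion of H: H consumed = 1ξ₁ = 0.329 × 275.8 → ξ₁ = 90.74 mol/s.
Yield of D: 2ξ₂ / 275.8 = 0.224 → ξ₂ = 30.89 mol/s.
Outlet amounts (n = n₀ + Σ ν·ξ):
  H: 275.8 − 1(90.74) = 185.1
  E: 0 + 1(90.74) − 2(30.89) = 28.96
  D: 0 + 2(30.89) = 61.78

29 mol/s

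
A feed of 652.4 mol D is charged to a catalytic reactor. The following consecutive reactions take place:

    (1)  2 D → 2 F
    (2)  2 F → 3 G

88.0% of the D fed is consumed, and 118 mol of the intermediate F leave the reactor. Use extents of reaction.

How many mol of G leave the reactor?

Conversion of D: D consumed = 2ξ₁ = 0.88 × 652.4 → ξ₁ = 287.1 mol.
F balance: n_F = 0 + 2ξ₁ − 2ξ₂ = 118 → ξ₂ = (2·287.1 − 118)/2 = 228.1 mol.
Outlet amounts (n = n₀ + Σ ν·ξ):
  D: 652.4 − 2(287.1) = 78.29
  F: 0 + 2(287.1) − 2(228.1) = 118
  G: 0 + 3(228.1) = 684.2

684 mol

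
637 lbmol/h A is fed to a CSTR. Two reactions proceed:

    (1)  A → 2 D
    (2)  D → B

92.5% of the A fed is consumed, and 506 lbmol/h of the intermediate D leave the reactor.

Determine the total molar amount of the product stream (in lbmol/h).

Conversion of A: A consumed = 1ξ₁ = 0.925 × 637 → ξ₁ = 589.2 lbmol/h.
D balance: n_D = 0 + 2ξ₁ − 1ξ₂ = 506 → ξ₂ = (2·589.2 − 506)/1 = 672.5 lbmol/h.
Outlet amounts (n = n₀ + Σ ν·ξ):
  A: 637 − 1(589.2) = 47.77
  D: 0 + 2(589.2) − 1(672.5) = 506
  B: 0 + 1(672.5) = 672.5
Total out = 47.77 + 506 + 672.5 = 1226 lbmol/h.

1230 lbmol/h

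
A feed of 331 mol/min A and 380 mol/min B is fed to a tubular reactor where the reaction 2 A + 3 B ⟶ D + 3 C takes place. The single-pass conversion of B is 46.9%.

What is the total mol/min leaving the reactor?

B reacted = 0.469 × 380 = 178.2 mol/min; ν_B = −3, so ξ = 178.2/3 = 59.41 mol/min.
Outlet amounts (n = n₀ + ν ξ):
  A: 331 − 2(59.41) = 212.2
  B: 380 − 3(59.41) = 201.8
  D: 0 + 1(59.41) = 59.41
  C: 0 + 3(59.41) = 178.2
Total out = 212.2 + 201.8 + 59.41 + 178.2 = 651.6 mol/min.

652 mol/min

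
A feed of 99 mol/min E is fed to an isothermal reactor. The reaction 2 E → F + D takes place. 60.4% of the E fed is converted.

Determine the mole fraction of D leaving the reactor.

0.302

E reacted = 0.604 × 99 = 59.8 mol/min; ν_E = −2, so ξ = 59.8/2 = 29.9 mol/min.
Outlet amounts (n = n₀ + ν ξ):
  E: 99 − 2(29.9) = 39.2
  F: 0 + 1(29.9) = 29.9
  D: 0 + 1(29.9) = 29.9
Total out = 99 mol/min; y_D = 29.9 / 99 = 0.302.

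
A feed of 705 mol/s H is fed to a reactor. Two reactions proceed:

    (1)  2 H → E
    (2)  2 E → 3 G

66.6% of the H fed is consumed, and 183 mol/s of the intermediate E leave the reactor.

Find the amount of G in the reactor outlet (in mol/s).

77.6 mol/s

Conversion of H: H consumed = 2ξ₁ = 0.666 × 705 → ξ₁ = 234.8 mol/s.
E balance: n_E = 0 + 1ξ₁ − 2ξ₂ = 183 → ξ₂ = (1·234.8 − 183)/2 = 25.88 mol/s.
Outlet amounts (n = n₀ + Σ ν·ξ):
  H: 705 − 2(234.8) = 235.5
  E: 0 + 1(234.8) − 2(25.88) = 183
  G: 0 + 3(25.88) = 77.65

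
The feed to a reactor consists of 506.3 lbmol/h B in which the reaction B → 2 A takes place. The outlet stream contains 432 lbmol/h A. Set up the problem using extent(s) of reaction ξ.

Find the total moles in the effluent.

722 lbmol/h

For A: n = n₀ + 2ξ → 432 = 0 + 2ξ, giving ξ = 216 lbmol/h.
Outlet amounts (n = n₀ + ν ξ):
  B: 506.3 − 1(216) = 290.3
  A: 0 + 2(216) = 432
Total out = 290.3 + 432 = 722.3 lbmol/h.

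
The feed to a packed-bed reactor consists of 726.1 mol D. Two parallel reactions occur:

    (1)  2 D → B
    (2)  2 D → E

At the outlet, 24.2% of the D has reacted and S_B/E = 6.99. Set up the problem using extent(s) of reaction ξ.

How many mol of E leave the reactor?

11 mol

Conversion of D: D consumed = 0.242 × 726.1 = 175.7 mol = 2ξ₁ + 2ξ₂.
Selectivity: 1ξ₁ / (1ξ₂) = 6.99 → ξ₁ = 6.99 ξ₂.
Substitute: (2·6.99 + 2) ξ₂ = 175.7 → ξ₂ = 11 mol, ξ₁ = 76.86 mol.
Outlet amounts (n = n₀ + Σ ν·ξ):
  D: 726.1 − 2(76.86) − 2(11) = 550.4
  B: 0 + 1(76.86) = 76.86
  E: 0 + 1(11) = 11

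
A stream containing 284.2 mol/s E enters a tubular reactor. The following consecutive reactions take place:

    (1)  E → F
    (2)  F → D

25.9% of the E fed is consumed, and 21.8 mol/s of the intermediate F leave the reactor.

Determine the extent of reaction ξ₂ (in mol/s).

ξ₂ = 51.8 mol/s

Conversion of E: E consumed = 1ξ₁ = 0.259 × 284.2 → ξ₁ = 73.61 mol/s.
F balance: n_F = 0 + 1ξ₁ − 1ξ₂ = 21.8 → ξ₂ = (1·73.61 − 21.8)/1 = 51.81 mol/s.
Outlet amounts (n = n₀ + Σ ν·ξ):
  E: 284.2 − 1(73.61) = 210.6
  F: 0 + 1(73.61) − 1(51.81) = 21.8
  D: 0 + 1(51.81) = 51.81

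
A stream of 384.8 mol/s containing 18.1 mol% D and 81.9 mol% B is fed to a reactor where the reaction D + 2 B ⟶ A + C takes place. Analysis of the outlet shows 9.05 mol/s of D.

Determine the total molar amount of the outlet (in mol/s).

324 mol/s

For D: n = n₀ − 1ξ → 9.05 = 69.65 − 1ξ, giving ξ = 60.6 mol/s.
Outlet amounts (n = n₀ + ν ξ):
  D: 69.65 − 1(60.6) = 9.05
  B: 315.2 − 2(60.6) = 194
  A: 0 + 1(60.6) = 60.6
  C: 0 + 1(60.6) = 60.6
Total out = 9.05 + 194 + 60.6 + 60.6 = 324.2 mol/s.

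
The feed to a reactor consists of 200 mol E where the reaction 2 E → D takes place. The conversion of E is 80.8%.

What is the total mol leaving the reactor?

E reacted = 0.808 × 200 = 161.6 mol; ν_E = −2, so ξ = 161.6/2 = 80.8 mol.
Outlet amounts (n = n₀ + ν ξ):
  E: 200 − 2(80.8) = 38.4
  D: 0 + 1(80.8) = 80.8
Total out = 38.4 + 80.8 = 119.2 mol.

119 mol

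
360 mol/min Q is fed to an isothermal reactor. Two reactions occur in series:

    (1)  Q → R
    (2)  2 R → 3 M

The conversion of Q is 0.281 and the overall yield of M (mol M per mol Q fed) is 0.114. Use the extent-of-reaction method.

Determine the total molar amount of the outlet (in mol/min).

Conversion of Q: Q consumed = 1ξ₁ = 0.281 × 360 → ξ₁ = 101.2 mol/min.
Yield of M: 3ξ₂ / 360 = 0.114 → ξ₂ = 13.68 mol/min.
Outlet amounts (n = n₀ + Σ ν·ξ):
  Q: 360 − 1(101.2) = 258.8
  R: 0 + 1(101.2) − 2(13.68) = 73.8
  M: 0 + 3(13.68) = 41.04
Total out = 258.8 + 73.8 + 41.04 = 373.7 mol/min.

374 mol/min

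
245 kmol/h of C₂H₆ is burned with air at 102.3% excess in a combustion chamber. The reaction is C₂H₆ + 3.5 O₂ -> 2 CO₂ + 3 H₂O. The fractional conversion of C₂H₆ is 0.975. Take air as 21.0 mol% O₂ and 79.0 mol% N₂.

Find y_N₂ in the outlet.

0.757

Stoichiometric O₂ = 3.5 × 245 = 857.5 kmol/h; O₂ fed = 857.5 × 2.023 = 1735 kmol/h.
N₂ fed = 1735 × 79/21 = 6526 kmol/h.
Fuel reacted = 0.975 × 245 → ξ = 238.9 kmol/h.
Outlet (n = n₀ + ν ξ):
  C₂H₆: 245 − 1(238.9) = 6.125
  O₂: 1735 − 3.5(238.9) = 898.7
  N₂: 6526 (inert)
  CO₂: 0 + 2(238.9) = 477.8
  H₂O: 0 + 3(238.9) = 716.6
Total out = 8625 kmol/h; y_N₂ = 6526 / 8625 = 0.7566.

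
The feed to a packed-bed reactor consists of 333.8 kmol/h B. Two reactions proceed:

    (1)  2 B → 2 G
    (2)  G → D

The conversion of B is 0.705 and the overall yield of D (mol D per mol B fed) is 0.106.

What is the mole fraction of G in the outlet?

Conversion of B: B consumed = 2ξ₁ = 0.705 × 333.8 → ξ₁ = 117.7 kmol/h.
Yield of D: 1ξ₂ / 333.8 = 0.106 → ξ₂ = 35.38 kmol/h.
Outlet amounts (n = n₀ + Σ ν·ξ):
  B: 333.8 − 2(117.7) = 98.47
  G: 0 + 2(117.7) − 1(35.38) = 199.9
  D: 0 + 1(35.38) = 35.38
Total out = 333.8 kmol/h; y_G = 199.9 / 333.8 = 0.599.

0.599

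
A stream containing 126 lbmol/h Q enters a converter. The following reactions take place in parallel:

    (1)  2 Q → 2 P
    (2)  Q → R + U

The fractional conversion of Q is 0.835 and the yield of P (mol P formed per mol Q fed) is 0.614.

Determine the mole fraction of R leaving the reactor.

0.181

Yield of P: 2ξ₁ / 126 = 0.614 → ξ₁ = 38.68 lbmol/h.
Conversion of Q: 2ξ₁ + 1ξ₂ = 0.835 × 126 = 105.2 → ξ₂ = 27.85 lbmol/h.
Outlet amounts (n = n₀ + Σ ν·ξ):
  Q: 126 − 2(38.68) − 1(27.85) = 20.79
  P: 0 + 2(38.68) = 77.36
  R: 0 + 1(27.85) = 27.85
  U: 0 + 1(27.85) = 27.85
Total out = 153.8 lbmol/h; y_R = 27.85 / 153.8 = 0.181.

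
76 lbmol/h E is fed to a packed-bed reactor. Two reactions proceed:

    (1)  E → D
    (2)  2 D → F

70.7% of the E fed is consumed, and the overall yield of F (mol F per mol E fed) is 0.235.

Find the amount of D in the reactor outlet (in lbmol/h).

18 lbmol/h

Conversion of E: E consumed = 1ξ₁ = 0.707 × 76 → ξ₁ = 53.73 lbmol/h.
Yield of F: 1ξ₂ / 76 = 0.235 → ξ₂ = 17.86 lbmol/h.
Outlet amounts (n = n₀ + Σ ν·ξ):
  E: 76 − 1(53.73) = 22.27
  D: 0 + 1(53.73) − 2(17.86) = 18.01
  F: 0 + 1(17.86) = 17.86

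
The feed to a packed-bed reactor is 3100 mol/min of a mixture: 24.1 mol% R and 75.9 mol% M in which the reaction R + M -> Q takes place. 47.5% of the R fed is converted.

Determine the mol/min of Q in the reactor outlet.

R reacted = 0.475 × 747.1 = 354.9 mol/min; ν_R = −1, so ξ = 354.9/1 = 354.9 mol/min.
Outlet amounts (n = n₀ + ν ξ):
  R: 747.1 − 1(354.9) = 392.2
  M: 2353 − 1(354.9) = 1998
  Q: 0 + 1(354.9) = 354.9

355 mol/min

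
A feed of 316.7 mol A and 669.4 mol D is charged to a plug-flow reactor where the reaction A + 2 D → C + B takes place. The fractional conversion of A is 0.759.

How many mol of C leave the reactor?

A reacted = 0.759 × 316.7 = 240.4 mol; ν_A = −1, so ξ = 240.4/1 = 240.4 mol.
Outlet amounts (n = n₀ + ν ξ):
  A: 316.7 − 1(240.4) = 76.32
  D: 669.4 − 2(240.4) = 188.6
  C: 0 + 1(240.4) = 240.4
  B: 0 + 1(240.4) = 240.4

240 mol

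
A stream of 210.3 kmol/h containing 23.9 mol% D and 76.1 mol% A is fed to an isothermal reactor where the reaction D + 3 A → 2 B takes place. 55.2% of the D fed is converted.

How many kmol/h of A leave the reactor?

D reacted = 0.552 × 50.26 = 27.74 kmol/h; ν_D = −1, so ξ = 27.74/1 = 27.74 kmol/h.
Outlet amounts (n = n₀ + ν ξ):
  D: 50.26 − 1(27.74) = 22.52
  A: 160 − 3(27.74) = 76.8
  B: 0 + 2(27.74) = 55.49

76.8 kmol/h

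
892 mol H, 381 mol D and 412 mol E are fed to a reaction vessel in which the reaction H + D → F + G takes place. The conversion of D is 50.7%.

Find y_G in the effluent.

D reacted = 0.507 × 381 = 193.2 mol; ν_D = −1, so ξ = 193.2/1 = 193.2 mol.
Outlet amounts (n = n₀ + ν ξ):
  H: 892 − 1(193.2) = 698.8
  D: 381 − 1(193.2) = 187.8
  F: 0 + 1(193.2) = 193.2
  G: 0 + 1(193.2) = 193.2
  E: 412 (inert)
Total out = 1685 mol; y_G = 193.2 / 1685 = 0.1146.

0.115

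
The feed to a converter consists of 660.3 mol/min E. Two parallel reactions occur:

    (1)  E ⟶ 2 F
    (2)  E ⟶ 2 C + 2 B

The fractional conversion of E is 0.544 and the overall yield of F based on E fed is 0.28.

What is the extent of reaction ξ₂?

ξ₂ = 267 mol/min

Yield of F: 2ξ₁ / 660.3 = 0.28 → ξ₁ = 92.44 mol/min.
Conversion of E: 1ξ₁ + 1ξ₂ = 0.544 × 660.3 = 359.2 → ξ₂ = 266.8 mol/min.
Outlet amounts (n = n₀ + Σ ν·ξ):
  E: 660.3 − 1(92.44) − 1(266.8) = 301.1
  F: 0 + 2(92.44) = 184.9
  C: 0 + 2(266.8) = 533.5
  B: 0 + 2(266.8) = 533.5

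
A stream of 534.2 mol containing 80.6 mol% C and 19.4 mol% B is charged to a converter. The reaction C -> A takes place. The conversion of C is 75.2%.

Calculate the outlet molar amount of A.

324 mol

C reacted = 0.752 × 430.6 = 323.8 mol; ν_C = −1, so ξ = 323.8/1 = 323.8 mol.
Outlet amounts (n = n₀ + ν ξ):
  C: 430.6 − 1(323.8) = 106.8
  A: 0 + 1(323.8) = 323.8
  B: 103.6 (inert)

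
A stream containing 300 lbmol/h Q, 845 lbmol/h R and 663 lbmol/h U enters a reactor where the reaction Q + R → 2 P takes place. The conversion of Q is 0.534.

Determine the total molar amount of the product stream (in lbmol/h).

Q reacted = 0.534 × 300 = 160.2 lbmol/h; ν_Q = −1, so ξ = 160.2/1 = 160.2 lbmol/h.
Outlet amounts (n = n₀ + ν ξ):
  Q: 300 − 1(160.2) = 139.8
  R: 845 − 1(160.2) = 684.8
  P: 0 + 2(160.2) = 320.4
  U: 663 (inert)
Total out = 139.8 + 684.8 + 320.4 + 663 = 1808 lbmol/h.

1810 lbmol/h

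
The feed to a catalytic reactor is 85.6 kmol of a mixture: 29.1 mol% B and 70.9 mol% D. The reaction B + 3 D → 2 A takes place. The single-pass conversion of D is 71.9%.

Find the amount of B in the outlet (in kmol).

D reacted = 0.719 × 60.69 = 43.64 kmol; ν_D = −3, so ξ = 43.64/3 = 14.55 kmol.
Outlet amounts (n = n₀ + ν ξ):
  B: 24.91 − 1(14.55) = 10.36
  D: 60.69 − 3(14.55) = 17.05
  A: 0 + 2(14.55) = 29.09

10.4 kmol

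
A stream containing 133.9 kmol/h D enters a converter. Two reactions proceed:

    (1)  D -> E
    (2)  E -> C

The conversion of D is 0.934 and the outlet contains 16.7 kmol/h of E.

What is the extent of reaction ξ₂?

Conversion of D: D consumed = 1ξ₁ = 0.934 × 133.9 → ξ₁ = 125.1 kmol/h.
E balance: n_E = 0 + 1ξ₁ − 1ξ₂ = 16.7 → ξ₂ = (1·125.1 − 16.7)/1 = 108.4 kmol/h.
Outlet amounts (n = n₀ + Σ ν·ξ):
  D: 133.9 − 1(125.1) = 8.837
  E: 0 + 1(125.1) − 1(108.4) = 16.7
  C: 0 + 1(108.4) = 108.4

ξ₂ = 108 kmol/h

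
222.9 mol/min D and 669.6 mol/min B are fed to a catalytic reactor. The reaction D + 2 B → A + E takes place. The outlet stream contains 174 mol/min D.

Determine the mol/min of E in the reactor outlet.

48.9 mol/min

For D: n = n₀ − 1ξ → 174 = 222.9 − 1ξ, giving ξ = 48.9 mol/min.
Outlet amounts (n = n₀ + ν ξ):
  D: 222.9 − 1(48.9) = 174
  B: 669.6 − 2(48.9) = 571.8
  A: 0 + 1(48.9) = 48.9
  E: 0 + 1(48.9) = 48.9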